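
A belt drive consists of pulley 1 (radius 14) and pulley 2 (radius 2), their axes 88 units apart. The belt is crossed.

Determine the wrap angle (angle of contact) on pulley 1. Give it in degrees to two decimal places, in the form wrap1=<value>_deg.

wrap1=200.95_deg

crossed belt: β = asin((r1+r2)/C) = asin(16/88) = 10.4757°
wrap1 = wrap2 = π + 2β = 200.9514°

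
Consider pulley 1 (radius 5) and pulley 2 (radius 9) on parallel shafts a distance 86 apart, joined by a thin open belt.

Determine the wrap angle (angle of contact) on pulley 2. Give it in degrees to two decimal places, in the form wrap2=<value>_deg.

open belt: β = asin((r2−r1)/C) = asin(4/86) = 2.6659°
wrap1 = π − 2β = 174.6682°
wrap2 = π + 2β = 185.3318°

wrap2=185.33_deg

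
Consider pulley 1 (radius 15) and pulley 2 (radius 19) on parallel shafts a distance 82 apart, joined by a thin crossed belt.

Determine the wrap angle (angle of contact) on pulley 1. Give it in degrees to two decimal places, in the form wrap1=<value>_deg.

wrap1=228.99_deg

crossed belt: β = asin((r1+r2)/C) = asin(34/82) = 24.4963°
wrap1 = wrap2 = π + 2β = 228.9926°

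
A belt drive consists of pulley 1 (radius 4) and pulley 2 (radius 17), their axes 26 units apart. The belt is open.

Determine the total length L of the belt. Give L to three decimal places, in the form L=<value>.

L=124.620

open belt: β = asin((r2−r1)/C) = asin(13/26) = 30.0000°
wrap1 = π − 2β = 120.0000°
wrap2 = π + 2β = 240.0000°
tangent length = C·cosβ = 22.5167
L = r1·wrap1 + r2·wrap2 + 2·C·cosβ = 4·2.0944 + 17·4.1888 + 2·22.5167 = 124.6203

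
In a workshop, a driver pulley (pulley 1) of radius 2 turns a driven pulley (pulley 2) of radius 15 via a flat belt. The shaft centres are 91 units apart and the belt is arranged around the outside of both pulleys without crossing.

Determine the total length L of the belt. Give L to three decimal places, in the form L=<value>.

L=237.267

open belt: β = asin((r2−r1)/C) = asin(13/91) = 8.2132°
wrap1 = π − 2β = 163.5736°
wrap2 = π + 2β = 196.4264°
tangent length = C·cosβ = 90.0666
L = r1·wrap1 + r2·wrap2 + 2·C·cosβ = 2·2.8549 + 15·3.4283 + 2·90.0666 = 237.2674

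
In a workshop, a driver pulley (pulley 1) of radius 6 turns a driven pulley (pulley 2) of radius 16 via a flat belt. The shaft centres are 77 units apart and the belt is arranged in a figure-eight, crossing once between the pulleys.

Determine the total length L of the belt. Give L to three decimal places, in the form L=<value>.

L=229.445

crossed belt: β = asin((r1+r2)/C) = asin(22/77) = 16.6015°
wrap1 = wrap2 = π + 2β = 213.2031°
tangent length = C·cosβ = 73.7902
L = (r1+r2)·wrap + 2·C·cosβ = 22·3.7211 + 2·73.7902 = 229.4446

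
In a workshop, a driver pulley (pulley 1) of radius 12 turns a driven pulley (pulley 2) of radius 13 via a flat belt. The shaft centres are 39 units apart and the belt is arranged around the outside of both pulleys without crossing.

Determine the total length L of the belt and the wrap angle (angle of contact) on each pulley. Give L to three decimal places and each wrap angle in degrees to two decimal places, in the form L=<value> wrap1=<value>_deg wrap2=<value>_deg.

open belt: β = asin((r2−r1)/C) = asin(1/39) = 1.4693°
wrap1 = π − 2β = 177.0614°
wrap2 = π + 2β = 182.9386°
tangent length = C·cosβ = 38.9872
L = r1·wrap1 + r2·wrap2 + 2·C·cosβ = 12·3.0903 + 13·3.1929 + 2·38.9872 = 156.5655

L=156.565 wrap1=177.06_deg wrap2=182.94_deg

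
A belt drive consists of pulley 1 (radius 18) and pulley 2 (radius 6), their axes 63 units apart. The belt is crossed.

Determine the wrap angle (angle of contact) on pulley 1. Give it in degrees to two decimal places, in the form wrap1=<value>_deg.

crossed belt: β = asin((r1+r2)/C) = asin(24/63) = 22.3927°
wrap1 = wrap2 = π + 2β = 224.7854°

wrap1=224.79_deg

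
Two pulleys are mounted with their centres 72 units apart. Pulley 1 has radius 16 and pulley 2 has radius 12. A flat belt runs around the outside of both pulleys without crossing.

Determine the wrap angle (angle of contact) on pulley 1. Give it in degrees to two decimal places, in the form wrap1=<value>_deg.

open belt: β = asin((r2−r1)/C) = asin(-4/72) = -3.1847°
wrap1 = π − 2β = 186.3695°
wrap2 = π + 2β = 173.6305°

wrap1=186.37_deg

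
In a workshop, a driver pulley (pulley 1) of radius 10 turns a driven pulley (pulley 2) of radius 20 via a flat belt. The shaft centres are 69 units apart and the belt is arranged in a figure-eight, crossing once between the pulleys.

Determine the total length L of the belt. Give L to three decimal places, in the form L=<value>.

L=245.509

crossed belt: β = asin((r1+r2)/C) = asin(30/69) = 25.7715°
wrap1 = wrap2 = π + 2β = 231.5429°
tangent length = C·cosβ = 62.1369
L = (r1+r2)·wrap + 2·C·cosβ = 30·4.0412 + 2·62.1369 = 245.5095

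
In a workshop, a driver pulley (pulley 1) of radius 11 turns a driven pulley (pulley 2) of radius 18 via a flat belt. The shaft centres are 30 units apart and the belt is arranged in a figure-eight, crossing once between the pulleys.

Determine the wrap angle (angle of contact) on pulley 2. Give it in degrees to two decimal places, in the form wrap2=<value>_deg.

crossed belt: β = asin((r1+r2)/C) = asin(29/30) = 75.1649°
wrap1 = wrap2 = π + 2β = 330.3298°

wrap2=330.33_deg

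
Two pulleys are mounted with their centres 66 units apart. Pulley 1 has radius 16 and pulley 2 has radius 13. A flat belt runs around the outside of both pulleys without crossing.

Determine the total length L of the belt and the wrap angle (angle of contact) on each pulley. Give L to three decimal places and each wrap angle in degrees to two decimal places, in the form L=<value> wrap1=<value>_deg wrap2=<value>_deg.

open belt: β = asin((r2−r1)/C) = asin(-3/66) = -2.6053°
wrap1 = π − 2β = 185.2105°
wrap2 = π + 2β = 174.7895°
tangent length = C·cosβ = 65.9318
L = r1·wrap1 + r2·wrap2 + 2·C·cosβ = 16·3.2325 + 13·3.0507 + 2·65.9318 = 223.2426

L=223.243 wrap1=185.21_deg wrap2=174.79_deg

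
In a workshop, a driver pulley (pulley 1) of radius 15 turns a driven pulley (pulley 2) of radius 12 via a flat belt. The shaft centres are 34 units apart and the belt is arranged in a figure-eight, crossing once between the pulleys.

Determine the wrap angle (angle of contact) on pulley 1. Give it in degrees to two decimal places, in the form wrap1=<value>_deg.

wrap1=285.14_deg

crossed belt: β = asin((r1+r2)/C) = asin(27/34) = 52.5720°
wrap1 = wrap2 = π + 2β = 285.1440°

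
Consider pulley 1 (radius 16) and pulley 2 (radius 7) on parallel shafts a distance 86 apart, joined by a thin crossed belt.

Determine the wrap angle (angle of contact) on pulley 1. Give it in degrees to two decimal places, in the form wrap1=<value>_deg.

crossed belt: β = asin((r1+r2)/C) = asin(23/86) = 15.5121°
wrap1 = wrap2 = π + 2β = 211.0242°

wrap1=211.02_deg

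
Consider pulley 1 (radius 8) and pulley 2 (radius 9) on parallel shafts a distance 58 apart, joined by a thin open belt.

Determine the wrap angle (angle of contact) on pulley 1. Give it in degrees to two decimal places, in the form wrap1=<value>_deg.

wrap1=178.02_deg

open belt: β = asin((r2−r1)/C) = asin(1/58) = 0.9879°
wrap1 = π − 2β = 178.0242°
wrap2 = π + 2β = 181.9758°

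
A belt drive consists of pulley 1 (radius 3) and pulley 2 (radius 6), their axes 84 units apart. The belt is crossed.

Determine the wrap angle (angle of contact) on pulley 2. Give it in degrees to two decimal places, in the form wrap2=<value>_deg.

crossed belt: β = asin((r1+r2)/C) = asin(9/84) = 6.1506°
wrap1 = wrap2 = π + 2β = 192.3013°

wrap2=192.30_deg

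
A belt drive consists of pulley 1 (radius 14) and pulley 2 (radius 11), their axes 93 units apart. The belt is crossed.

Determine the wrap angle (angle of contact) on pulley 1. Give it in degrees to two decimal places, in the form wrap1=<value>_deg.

crossed belt: β = asin((r1+r2)/C) = asin(25/93) = 15.5939°
wrap1 = wrap2 = π + 2β = 211.1878°

wrap1=211.19_deg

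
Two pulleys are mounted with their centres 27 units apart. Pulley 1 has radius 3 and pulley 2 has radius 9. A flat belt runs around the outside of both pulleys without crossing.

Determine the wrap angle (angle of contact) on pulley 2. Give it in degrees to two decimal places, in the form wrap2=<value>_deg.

wrap2=205.68_deg

open belt: β = asin((r2−r1)/C) = asin(6/27) = 12.8396°
wrap1 = π − 2β = 154.3208°
wrap2 = π + 2β = 205.6792°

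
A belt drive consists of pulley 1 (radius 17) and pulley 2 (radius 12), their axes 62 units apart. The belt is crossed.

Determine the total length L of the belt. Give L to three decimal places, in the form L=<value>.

L=228.936

crossed belt: β = asin((r1+r2)/C) = asin(29/62) = 27.8878°
wrap1 = wrap2 = π + 2β = 235.7756°
tangent length = C·cosβ = 54.7996
L = (r1+r2)·wrap + 2·C·cosβ = 29·4.1151 + 2·54.7996 = 228.9360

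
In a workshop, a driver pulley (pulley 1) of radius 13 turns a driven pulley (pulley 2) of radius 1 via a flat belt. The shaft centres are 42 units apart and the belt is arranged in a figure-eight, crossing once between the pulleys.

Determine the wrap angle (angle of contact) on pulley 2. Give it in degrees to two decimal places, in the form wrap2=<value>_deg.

crossed belt: β = asin((r1+r2)/C) = asin(14/42) = 19.4712°
wrap1 = wrap2 = π + 2β = 218.9424°

wrap2=218.94_deg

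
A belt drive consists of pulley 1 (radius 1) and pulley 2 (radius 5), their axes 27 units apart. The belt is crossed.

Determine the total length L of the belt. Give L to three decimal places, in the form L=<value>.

L=74.188

crossed belt: β = asin((r1+r2)/C) = asin(6/27) = 12.8396°
wrap1 = wrap2 = π + 2β = 205.6792°
tangent length = C·cosβ = 26.3249
L = (r1+r2)·wrap + 2·C·cosβ = 6·3.5898 + 2·26.3249 = 74.1885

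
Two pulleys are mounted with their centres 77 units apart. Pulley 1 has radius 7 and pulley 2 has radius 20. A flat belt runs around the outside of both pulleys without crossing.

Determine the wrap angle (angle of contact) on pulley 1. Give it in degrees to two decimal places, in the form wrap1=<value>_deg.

wrap1=160.56_deg

open belt: β = asin((r2−r1)/C) = asin(13/77) = 9.7199°
wrap1 = π − 2β = 160.5603°
wrap2 = π + 2β = 199.4397°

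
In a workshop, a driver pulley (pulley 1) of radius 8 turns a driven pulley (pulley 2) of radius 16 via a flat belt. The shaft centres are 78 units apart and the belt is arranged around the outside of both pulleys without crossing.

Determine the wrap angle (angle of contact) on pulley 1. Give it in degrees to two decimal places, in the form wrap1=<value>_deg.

open belt: β = asin((r2−r1)/C) = asin(8/78) = 5.8868°
wrap1 = π − 2β = 168.2263°
wrap2 = π + 2β = 191.7737°

wrap1=168.23_deg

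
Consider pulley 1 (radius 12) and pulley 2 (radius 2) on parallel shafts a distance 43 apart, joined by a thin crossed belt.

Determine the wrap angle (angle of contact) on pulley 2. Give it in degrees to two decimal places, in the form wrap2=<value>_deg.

wrap2=218.00_deg

crossed belt: β = asin((r1+r2)/C) = asin(14/43) = 19.0008°
wrap1 = wrap2 = π + 2β = 218.0016°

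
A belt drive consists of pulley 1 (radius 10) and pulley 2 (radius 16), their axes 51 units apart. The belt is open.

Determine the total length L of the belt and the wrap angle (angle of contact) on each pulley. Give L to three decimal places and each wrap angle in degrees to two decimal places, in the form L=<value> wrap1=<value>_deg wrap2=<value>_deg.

open belt: β = asin((r2−r1)/C) = asin(6/51) = 6.7563°
wrap1 = π − 2β = 166.4873°
wrap2 = π + 2β = 193.5127°
tangent length = C·cosβ = 50.6458
L = r1·wrap1 + r2·wrap2 + 2·C·cosβ = 10·2.9058 + 16·3.3774 + 2·50.6458 = 184.3881

L=184.388 wrap1=166.49_deg wrap2=193.51_deg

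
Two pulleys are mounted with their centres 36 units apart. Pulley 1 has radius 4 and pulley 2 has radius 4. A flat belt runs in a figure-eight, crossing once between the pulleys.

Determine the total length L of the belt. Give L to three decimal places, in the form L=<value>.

L=98.918

crossed belt: β = asin((r1+r2)/C) = asin(8/36) = 12.8396°
wrap1 = wrap2 = π + 2β = 205.6792°
tangent length = C·cosβ = 35.0999
L = (r1+r2)·wrap + 2·C·cosβ = 8·3.5898 + 2·35.0999 = 98.9179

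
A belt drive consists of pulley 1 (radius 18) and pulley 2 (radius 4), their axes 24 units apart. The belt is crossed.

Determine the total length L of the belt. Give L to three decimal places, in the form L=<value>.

crossed belt: β = asin((r1+r2)/C) = asin(22/24) = 66.4435°
wrap1 = wrap2 = π + 2β = 312.8871°
tangent length = C·cosβ = 9.5917
L = (r1+r2)·wrap + 2·C·cosβ = 22·5.4609 + 2·9.5917 = 139.3233

L=139.323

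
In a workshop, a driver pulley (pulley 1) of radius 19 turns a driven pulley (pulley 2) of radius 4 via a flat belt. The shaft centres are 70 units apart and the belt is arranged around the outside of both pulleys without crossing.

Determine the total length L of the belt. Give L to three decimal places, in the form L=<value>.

open belt: β = asin((r2−r1)/C) = asin(-15/70) = -12.3736°
wrap1 = π − 2β = 204.7473°
wrap2 = π + 2β = 155.2527°
tangent length = C·cosβ = 68.3740
L = r1·wrap1 + r2·wrap2 + 2·C·cosβ = 19·3.5735 + 4·2.7097 + 2·68.3740 = 215.4834

L=215.483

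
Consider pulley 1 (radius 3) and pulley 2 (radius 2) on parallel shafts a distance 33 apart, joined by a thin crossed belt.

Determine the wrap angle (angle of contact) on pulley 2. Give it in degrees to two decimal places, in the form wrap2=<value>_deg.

wrap2=197.43_deg

crossed belt: β = asin((r1+r2)/C) = asin(5/33) = 8.7147°
wrap1 = wrap2 = π + 2β = 197.4295°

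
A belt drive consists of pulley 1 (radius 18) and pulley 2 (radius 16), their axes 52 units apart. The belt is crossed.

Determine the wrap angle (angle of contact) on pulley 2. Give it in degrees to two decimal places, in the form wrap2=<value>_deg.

wrap2=261.66_deg

crossed belt: β = asin((r1+r2)/C) = asin(34/52) = 40.8322°
wrap1 = wrap2 = π + 2β = 261.6644°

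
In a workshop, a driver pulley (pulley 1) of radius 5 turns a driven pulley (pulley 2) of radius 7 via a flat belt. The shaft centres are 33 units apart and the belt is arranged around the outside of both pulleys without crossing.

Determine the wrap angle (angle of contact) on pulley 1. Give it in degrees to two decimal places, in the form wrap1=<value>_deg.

open belt: β = asin((r2−r1)/C) = asin(2/33) = 3.4746°
wrap1 = π − 2β = 173.0508°
wrap2 = π + 2β = 186.9492°

wrap1=173.05_deg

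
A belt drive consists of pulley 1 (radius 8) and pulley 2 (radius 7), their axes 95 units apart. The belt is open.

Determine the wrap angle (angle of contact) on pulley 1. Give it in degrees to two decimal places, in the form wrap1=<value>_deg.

wrap1=181.21_deg

open belt: β = asin((r2−r1)/C) = asin(-1/95) = -0.6031°
wrap1 = π − 2β = 181.2062°
wrap2 = π + 2β = 178.7938°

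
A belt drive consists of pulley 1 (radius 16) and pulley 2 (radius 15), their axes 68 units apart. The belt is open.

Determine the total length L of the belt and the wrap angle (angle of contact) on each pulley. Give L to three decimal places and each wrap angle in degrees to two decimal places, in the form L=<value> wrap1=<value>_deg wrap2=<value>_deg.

L=233.404 wrap1=181.69_deg wrap2=178.31_deg

open belt: β = asin((r2−r1)/C) = asin(-1/68) = -0.8426°
wrap1 = π − 2β = 181.6852°
wrap2 = π + 2β = 178.3148°
tangent length = C·cosβ = 67.9926
L = r1·wrap1 + r2·wrap2 + 2·C·cosβ = 16·3.1710 + 15·3.1122 + 2·67.9926 = 233.4041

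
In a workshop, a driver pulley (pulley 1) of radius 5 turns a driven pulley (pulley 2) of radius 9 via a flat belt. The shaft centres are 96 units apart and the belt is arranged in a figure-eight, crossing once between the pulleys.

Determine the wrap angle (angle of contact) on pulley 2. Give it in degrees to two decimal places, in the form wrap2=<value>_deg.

crossed belt: β = asin((r1+r2)/C) = asin(14/96) = 8.3855°
wrap1 = wrap2 = π + 2β = 196.7711°

wrap2=196.77_deg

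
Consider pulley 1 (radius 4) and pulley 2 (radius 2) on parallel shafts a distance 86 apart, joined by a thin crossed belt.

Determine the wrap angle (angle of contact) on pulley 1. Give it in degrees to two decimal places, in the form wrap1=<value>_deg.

wrap1=188.00_deg

crossed belt: β = asin((r1+r2)/C) = asin(6/86) = 4.0006°
wrap1 = wrap2 = π + 2β = 188.0013°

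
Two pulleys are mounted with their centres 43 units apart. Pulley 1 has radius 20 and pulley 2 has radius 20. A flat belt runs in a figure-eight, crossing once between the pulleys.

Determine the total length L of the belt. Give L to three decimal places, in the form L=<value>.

crossed belt: β = asin((r1+r2)/C) = asin(40/43) = 68.4711°
wrap1 = wrap2 = π + 2β = 316.9422°
tangent length = C·cosβ = 15.7797
L = (r1+r2)·wrap + 2·C·cosβ = 40·5.5317 + 2·15.7797 = 252.8269

L=252.827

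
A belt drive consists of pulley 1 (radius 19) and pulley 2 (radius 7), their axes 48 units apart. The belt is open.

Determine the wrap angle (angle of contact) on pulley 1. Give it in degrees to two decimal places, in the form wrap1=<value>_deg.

open belt: β = asin((r2−r1)/C) = asin(-12/48) = -14.4775°
wrap1 = π − 2β = 208.9550°
wrap2 = π + 2β = 151.0450°

wrap1=208.96_deg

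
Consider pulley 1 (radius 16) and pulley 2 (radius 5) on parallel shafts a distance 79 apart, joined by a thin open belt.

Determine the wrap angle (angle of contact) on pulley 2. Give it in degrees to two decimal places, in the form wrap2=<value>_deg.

open belt: β = asin((r2−r1)/C) = asin(-11/79) = -8.0039°
wrap1 = π − 2β = 196.0078°
wrap2 = π + 2β = 163.9922°

wrap2=163.99_deg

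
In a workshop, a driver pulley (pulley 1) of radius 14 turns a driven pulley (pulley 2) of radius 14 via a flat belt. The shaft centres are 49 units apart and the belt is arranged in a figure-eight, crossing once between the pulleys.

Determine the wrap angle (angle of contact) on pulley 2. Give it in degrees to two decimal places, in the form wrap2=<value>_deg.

wrap2=249.70_deg

crossed belt: β = asin((r1+r2)/C) = asin(28/49) = 34.8499°
wrap1 = wrap2 = π + 2β = 249.6998°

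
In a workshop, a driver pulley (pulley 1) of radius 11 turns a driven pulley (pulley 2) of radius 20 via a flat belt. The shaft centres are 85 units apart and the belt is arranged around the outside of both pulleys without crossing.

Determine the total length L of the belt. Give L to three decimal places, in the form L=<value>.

L=268.343

open belt: β = asin((r2−r1)/C) = asin(9/85) = 6.0780°
wrap1 = π − 2β = 167.8440°
wrap2 = π + 2β = 192.1560°
tangent length = C·cosβ = 84.5222
L = r1·wrap1 + r2·wrap2 + 2·C·cosβ = 11·2.9294 + 20·3.3538 + 2·84.5222 = 268.3432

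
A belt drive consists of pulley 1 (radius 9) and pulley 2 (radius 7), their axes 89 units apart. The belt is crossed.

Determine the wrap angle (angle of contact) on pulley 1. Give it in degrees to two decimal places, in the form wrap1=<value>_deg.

crossed belt: β = asin((r1+r2)/C) = asin(16/89) = 10.3567°
wrap1 = wrap2 = π + 2β = 200.7133°

wrap1=200.71_deg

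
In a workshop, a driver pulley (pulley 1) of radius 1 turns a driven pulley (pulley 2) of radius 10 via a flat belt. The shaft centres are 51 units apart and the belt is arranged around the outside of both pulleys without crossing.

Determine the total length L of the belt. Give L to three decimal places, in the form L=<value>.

open belt: β = asin((r2−r1)/C) = asin(9/51) = 10.1642°
wrap1 = π − 2β = 159.6715°
wrap2 = π + 2β = 200.3285°
tangent length = C·cosβ = 50.1996
L = r1·wrap1 + r2·wrap2 + 2·C·cosβ = 1·2.7868 + 10·3.4964 + 2·50.1996 = 138.1499

L=138.150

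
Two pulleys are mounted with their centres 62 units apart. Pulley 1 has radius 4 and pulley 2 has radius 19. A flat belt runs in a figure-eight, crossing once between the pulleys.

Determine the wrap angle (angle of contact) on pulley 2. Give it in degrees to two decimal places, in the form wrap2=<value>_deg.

wrap2=223.55_deg

crossed belt: β = asin((r1+r2)/C) = asin(23/62) = 21.7753°
wrap1 = wrap2 = π + 2β = 223.5506°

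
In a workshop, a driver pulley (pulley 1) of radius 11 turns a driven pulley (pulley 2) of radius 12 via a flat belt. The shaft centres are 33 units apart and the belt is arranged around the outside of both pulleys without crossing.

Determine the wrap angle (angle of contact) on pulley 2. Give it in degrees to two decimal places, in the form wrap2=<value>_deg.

wrap2=183.47_deg

open belt: β = asin((r2−r1)/C) = asin(1/33) = 1.7365°
wrap1 = π − 2β = 176.5270°
wrap2 = π + 2β = 183.4730°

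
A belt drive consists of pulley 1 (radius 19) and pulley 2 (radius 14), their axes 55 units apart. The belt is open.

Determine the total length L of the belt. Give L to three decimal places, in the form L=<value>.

L=214.127

open belt: β = asin((r2−r1)/C) = asin(-5/55) = -5.2159°
wrap1 = π − 2β = 190.4318°
wrap2 = π + 2β = 169.5682°
tangent length = C·cosβ = 54.7723
L = r1·wrap1 + r2·wrap2 + 2·C·cosβ = 19·3.3237 + 14·2.9595 + 2·54.7723 = 214.1274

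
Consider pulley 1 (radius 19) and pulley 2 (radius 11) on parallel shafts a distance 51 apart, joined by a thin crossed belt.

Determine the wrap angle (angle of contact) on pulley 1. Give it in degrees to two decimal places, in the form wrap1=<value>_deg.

crossed belt: β = asin((r1+r2)/C) = asin(30/51) = 36.0319°
wrap1 = wrap2 = π + 2β = 252.0638°

wrap1=252.06_deg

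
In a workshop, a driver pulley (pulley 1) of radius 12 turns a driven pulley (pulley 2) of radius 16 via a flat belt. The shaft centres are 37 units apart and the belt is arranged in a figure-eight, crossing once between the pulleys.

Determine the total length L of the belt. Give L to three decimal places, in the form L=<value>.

L=184.405

crossed belt: β = asin((r1+r2)/C) = asin(28/37) = 49.1791°
wrap1 = wrap2 = π + 2β = 278.3582°
tangent length = C·cosβ = 24.1868
L = (r1+r2)·wrap + 2·C·cosβ = 28·4.8583 + 2·24.1868 = 184.4050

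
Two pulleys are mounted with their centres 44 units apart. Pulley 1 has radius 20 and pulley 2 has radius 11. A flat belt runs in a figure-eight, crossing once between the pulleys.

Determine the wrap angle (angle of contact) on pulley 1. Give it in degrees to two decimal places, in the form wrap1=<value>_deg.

crossed belt: β = asin((r1+r2)/C) = asin(31/44) = 44.7928°
wrap1 = wrap2 = π + 2β = 269.5857°

wrap1=269.59_deg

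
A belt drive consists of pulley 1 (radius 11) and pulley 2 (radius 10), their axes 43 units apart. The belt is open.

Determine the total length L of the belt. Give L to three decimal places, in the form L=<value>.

open belt: β = asin((r2−r1)/C) = asin(-1/43) = -1.3326°
wrap1 = π − 2β = 182.6652°
wrap2 = π + 2β = 177.3348°
tangent length = C·cosβ = 42.9884
L = r1·wrap1 + r2·wrap2 + 2·C·cosβ = 11·3.1881 + 10·3.0951 + 2·42.9884 = 151.9967

L=151.997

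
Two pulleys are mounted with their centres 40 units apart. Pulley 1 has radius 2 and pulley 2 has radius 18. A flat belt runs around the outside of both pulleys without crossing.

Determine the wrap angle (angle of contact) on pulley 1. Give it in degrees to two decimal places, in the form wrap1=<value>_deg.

wrap1=132.84_deg

open belt: β = asin((r2−r1)/C) = asin(16/40) = 23.5782°
wrap1 = π − 2β = 132.8436°
wrap2 = π + 2β = 227.1564°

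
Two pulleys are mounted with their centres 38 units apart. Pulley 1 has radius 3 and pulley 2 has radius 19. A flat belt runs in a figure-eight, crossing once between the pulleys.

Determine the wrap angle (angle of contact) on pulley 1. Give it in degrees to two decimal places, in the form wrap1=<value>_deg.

wrap1=250.75_deg

crossed belt: β = asin((r1+r2)/C) = asin(22/38) = 35.3765°
wrap1 = wrap2 = π + 2β = 250.7531°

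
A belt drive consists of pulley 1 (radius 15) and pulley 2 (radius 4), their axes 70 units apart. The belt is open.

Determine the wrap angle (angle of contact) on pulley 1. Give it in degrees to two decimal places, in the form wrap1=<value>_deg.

open belt: β = asin((r2−r1)/C) = asin(-11/70) = -9.0411°
wrap1 = π − 2β = 198.0822°
wrap2 = π + 2β = 161.9178°

wrap1=198.08_deg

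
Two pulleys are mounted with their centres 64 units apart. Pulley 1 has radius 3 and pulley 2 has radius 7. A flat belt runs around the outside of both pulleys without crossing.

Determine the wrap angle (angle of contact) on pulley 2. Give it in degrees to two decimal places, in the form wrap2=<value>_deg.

open belt: β = asin((r2−r1)/C) = asin(4/64) = 3.5833°
wrap1 = π − 2β = 172.8334°
wrap2 = π + 2β = 187.1666°

wrap2=187.17_deg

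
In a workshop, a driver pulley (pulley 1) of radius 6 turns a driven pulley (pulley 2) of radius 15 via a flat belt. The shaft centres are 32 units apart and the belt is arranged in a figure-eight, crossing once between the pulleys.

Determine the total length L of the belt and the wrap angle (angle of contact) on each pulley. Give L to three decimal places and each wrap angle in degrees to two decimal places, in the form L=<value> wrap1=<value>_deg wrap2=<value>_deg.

crossed belt: β = asin((r1+r2)/C) = asin(21/32) = 41.0145°
wrap1 = wrap2 = π + 2β = 262.0290°
tangent length = C·cosβ = 24.1454
L = (r1+r2)·wrap + 2·C·cosβ = 21·4.5733 + 2·24.1454 = 144.3294

L=144.329 wrap1=262.03_deg wrap2=262.03_deg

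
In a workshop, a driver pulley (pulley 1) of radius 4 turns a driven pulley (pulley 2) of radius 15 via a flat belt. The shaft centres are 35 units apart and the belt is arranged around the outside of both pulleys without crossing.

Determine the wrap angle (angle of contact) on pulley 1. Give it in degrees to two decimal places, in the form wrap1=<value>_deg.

wrap1=143.36_deg

open belt: β = asin((r2−r1)/C) = asin(11/35) = 18.3177°
wrap1 = π − 2β = 143.3646°
wrap2 = π + 2β = 216.6354°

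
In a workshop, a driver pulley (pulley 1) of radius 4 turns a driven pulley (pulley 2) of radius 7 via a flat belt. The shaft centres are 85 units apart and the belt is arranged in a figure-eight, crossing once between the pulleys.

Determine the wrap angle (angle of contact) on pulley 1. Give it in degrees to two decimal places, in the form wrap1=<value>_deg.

wrap1=194.87_deg

crossed belt: β = asin((r1+r2)/C) = asin(11/85) = 7.4356°
wrap1 = wrap2 = π + 2β = 194.8712°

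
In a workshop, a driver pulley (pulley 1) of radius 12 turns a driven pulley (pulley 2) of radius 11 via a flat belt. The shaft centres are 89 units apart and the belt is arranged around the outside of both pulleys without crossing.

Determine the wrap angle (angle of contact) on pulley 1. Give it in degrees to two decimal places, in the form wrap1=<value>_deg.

wrap1=181.29_deg

open belt: β = asin((r2−r1)/C) = asin(-1/89) = -0.6438°
wrap1 = π − 2β = 181.2876°
wrap2 = π + 2β = 178.7124°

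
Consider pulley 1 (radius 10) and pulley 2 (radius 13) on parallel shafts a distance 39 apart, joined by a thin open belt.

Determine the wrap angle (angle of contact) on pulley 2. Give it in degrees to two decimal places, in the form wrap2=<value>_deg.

open belt: β = asin((r2−r1)/C) = asin(3/39) = 4.4117°
wrap1 = π − 2β = 171.1765°
wrap2 = π + 2β = 188.8235°

wrap2=188.82_deg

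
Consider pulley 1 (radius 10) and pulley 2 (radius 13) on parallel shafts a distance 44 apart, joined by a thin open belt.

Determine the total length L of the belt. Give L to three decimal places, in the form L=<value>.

L=160.461

open belt: β = asin((r2−r1)/C) = asin(3/44) = 3.9096°
wrap1 = π − 2β = 172.1809°
wrap2 = π + 2β = 187.8191°
tangent length = C·cosβ = 43.8976
L = r1·wrap1 + r2·wrap2 + 2·C·cosβ = 10·3.0051 + 13·3.2781 + 2·43.8976 = 160.4613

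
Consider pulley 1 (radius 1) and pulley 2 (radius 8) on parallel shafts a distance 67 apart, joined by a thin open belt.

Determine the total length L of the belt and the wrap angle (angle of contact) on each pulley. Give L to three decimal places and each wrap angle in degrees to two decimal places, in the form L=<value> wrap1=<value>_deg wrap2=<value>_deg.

L=163.006 wrap1=168.01_deg wrap2=191.99_deg

open belt: β = asin((r2−r1)/C) = asin(7/67) = 5.9971°
wrap1 = π − 2β = 168.0059°
wrap2 = π + 2β = 191.9941°
tangent length = C·cosβ = 66.6333
L = r1·wrap1 + r2·wrap2 + 2·C·cosβ = 1·2.9323 + 8·3.3509 + 2·66.6333 = 163.0063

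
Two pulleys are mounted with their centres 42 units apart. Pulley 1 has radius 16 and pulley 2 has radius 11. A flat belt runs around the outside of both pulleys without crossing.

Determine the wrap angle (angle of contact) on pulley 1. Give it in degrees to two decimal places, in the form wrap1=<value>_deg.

open belt: β = asin((r2−r1)/C) = asin(-5/42) = -6.8371°
wrap1 = π − 2β = 193.6743°
wrap2 = π + 2β = 166.3257°

wrap1=193.67_deg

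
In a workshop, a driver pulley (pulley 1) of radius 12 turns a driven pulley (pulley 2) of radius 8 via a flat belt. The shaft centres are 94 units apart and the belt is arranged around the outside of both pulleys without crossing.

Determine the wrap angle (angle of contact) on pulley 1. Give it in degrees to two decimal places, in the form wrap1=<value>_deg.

open belt: β = asin((r2−r1)/C) = asin(-4/94) = -2.4389°
wrap1 = π − 2β = 184.8777°
wrap2 = π + 2β = 175.1223°

wrap1=184.88_deg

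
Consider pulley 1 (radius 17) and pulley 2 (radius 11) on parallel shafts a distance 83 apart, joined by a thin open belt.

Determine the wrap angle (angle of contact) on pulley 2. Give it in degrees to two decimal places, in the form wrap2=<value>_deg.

wrap2=171.71_deg

open belt: β = asin((r2−r1)/C) = asin(-6/83) = -4.1455°
wrap1 = π − 2β = 188.2910°
wrap2 = π + 2β = 171.7090°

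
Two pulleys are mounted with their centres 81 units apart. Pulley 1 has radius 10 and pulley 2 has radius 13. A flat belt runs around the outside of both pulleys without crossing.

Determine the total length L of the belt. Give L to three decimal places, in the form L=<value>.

L=234.368

open belt: β = asin((r2−r1)/C) = asin(3/81) = 2.1226°
wrap1 = π − 2β = 175.7549°
wrap2 = π + 2β = 184.2451°
tangent length = C·cosβ = 80.9444
L = r1·wrap1 + r2·wrap2 + 2·C·cosβ = 10·3.0675 + 13·3.2157 + 2·80.9444 = 234.3678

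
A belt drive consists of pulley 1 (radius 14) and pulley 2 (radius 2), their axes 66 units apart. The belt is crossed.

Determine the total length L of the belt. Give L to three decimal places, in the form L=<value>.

crossed belt: β = asin((r1+r2)/C) = asin(16/66) = 14.0297°
wrap1 = wrap2 = π + 2β = 208.0593°
tangent length = C·cosβ = 64.0312
L = (r1+r2)·wrap + 2·C·cosβ = 16·3.6313 + 2·64.0312 = 186.1636

L=186.164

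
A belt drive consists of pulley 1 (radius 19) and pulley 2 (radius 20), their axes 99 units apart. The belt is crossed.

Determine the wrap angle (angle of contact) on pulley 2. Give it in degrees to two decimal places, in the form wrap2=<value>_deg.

wrap2=226.40_deg

crossed belt: β = asin((r1+r2)/C) = asin(39/99) = 23.1998°
wrap1 = wrap2 = π + 2β = 226.3997°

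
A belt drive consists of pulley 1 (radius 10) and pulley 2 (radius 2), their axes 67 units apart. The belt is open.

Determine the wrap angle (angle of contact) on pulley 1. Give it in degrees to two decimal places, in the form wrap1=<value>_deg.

wrap1=193.72_deg

open belt: β = asin((r2−r1)/C) = asin(-8/67) = -6.8576°
wrap1 = π − 2β = 193.7153°
wrap2 = π + 2β = 166.2847°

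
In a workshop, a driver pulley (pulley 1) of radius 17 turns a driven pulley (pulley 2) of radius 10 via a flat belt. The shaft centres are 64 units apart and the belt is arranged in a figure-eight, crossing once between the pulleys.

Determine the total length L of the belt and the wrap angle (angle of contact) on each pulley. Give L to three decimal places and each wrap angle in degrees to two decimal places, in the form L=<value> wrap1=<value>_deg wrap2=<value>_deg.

crossed belt: β = asin((r1+r2)/C) = asin(27/64) = 24.9530°
wrap1 = wrap2 = π + 2β = 229.9060°
tangent length = C·cosβ = 58.0259
L = (r1+r2)·wrap + 2·C·cosβ = 27·4.0126 + 2·58.0259 = 224.3924

L=224.392 wrap1=229.91_deg wrap2=229.91_deg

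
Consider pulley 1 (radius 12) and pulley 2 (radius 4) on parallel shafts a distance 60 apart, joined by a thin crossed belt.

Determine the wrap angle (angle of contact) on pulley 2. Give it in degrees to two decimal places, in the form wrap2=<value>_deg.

wrap2=210.93_deg

crossed belt: β = asin((r1+r2)/C) = asin(16/60) = 15.4660°
wrap1 = wrap2 = π + 2β = 210.9320°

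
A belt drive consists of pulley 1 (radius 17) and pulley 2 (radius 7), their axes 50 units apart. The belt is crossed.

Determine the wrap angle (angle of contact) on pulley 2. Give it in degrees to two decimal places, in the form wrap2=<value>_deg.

crossed belt: β = asin((r1+r2)/C) = asin(24/50) = 28.6854°
wrap1 = wrap2 = π + 2β = 237.3708°

wrap2=237.37_deg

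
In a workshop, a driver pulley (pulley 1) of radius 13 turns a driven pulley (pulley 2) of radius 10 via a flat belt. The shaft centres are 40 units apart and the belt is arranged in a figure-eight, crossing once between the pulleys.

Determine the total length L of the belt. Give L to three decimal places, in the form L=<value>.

L=165.889

crossed belt: β = asin((r1+r2)/C) = asin(23/40) = 35.0996°
wrap1 = wrap2 = π + 2β = 250.1993°
tangent length = C·cosβ = 32.7261
L = (r1+r2)·wrap + 2·C·cosβ = 23·4.3668 + 2·32.7261 = 165.8887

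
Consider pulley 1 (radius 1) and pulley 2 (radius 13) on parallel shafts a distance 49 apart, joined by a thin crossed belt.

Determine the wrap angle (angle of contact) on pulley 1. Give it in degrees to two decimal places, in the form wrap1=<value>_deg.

crossed belt: β = asin((r1+r2)/C) = asin(14/49) = 16.6015°
wrap1 = wrap2 = π + 2β = 213.2031°

wrap1=213.20_deg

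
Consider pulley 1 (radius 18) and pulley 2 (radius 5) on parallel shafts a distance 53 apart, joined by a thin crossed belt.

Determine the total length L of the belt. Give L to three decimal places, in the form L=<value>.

crossed belt: β = asin((r1+r2)/C) = asin(23/53) = 25.7193°
wrap1 = wrap2 = π + 2β = 231.4386°
tangent length = C·cosβ = 47.7493
L = (r1+r2)·wrap + 2·C·cosβ = 23·4.0394 + 2·47.7493 = 188.4041

L=188.404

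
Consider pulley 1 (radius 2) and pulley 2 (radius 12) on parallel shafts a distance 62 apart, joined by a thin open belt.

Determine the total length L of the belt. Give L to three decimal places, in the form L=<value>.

open belt: β = asin((r2−r1)/C) = asin(10/62) = 9.2818°
wrap1 = π − 2β = 161.4364°
wrap2 = π + 2β = 198.5636°
tangent length = C·cosβ = 61.1882
L = r1·wrap1 + r2·wrap2 + 2·C·cosβ = 2·2.8176 + 12·3.4656 + 2·61.1882 = 169.5987

L=169.599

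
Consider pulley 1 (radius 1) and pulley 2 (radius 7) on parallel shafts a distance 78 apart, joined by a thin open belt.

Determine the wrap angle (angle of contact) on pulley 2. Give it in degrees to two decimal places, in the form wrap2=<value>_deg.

wrap2=188.82_deg

open belt: β = asin((r2−r1)/C) = asin(6/78) = 4.4117°
wrap1 = π − 2β = 171.1765°
wrap2 = π + 2β = 188.8235°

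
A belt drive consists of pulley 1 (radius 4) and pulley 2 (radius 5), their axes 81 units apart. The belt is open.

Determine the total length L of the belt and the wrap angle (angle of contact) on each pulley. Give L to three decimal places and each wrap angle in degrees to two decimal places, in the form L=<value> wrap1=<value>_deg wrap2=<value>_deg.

L=190.287 wrap1=178.59_deg wrap2=181.41_deg

open belt: β = asin((r2−r1)/C) = asin(1/81) = 0.7074°
wrap1 = π − 2β = 178.5853°
wrap2 = π + 2β = 181.4147°
tangent length = C·cosβ = 80.9938
L = r1·wrap1 + r2·wrap2 + 2·C·cosβ = 4·3.1169 + 5·3.1663 + 2·80.9938 = 190.2867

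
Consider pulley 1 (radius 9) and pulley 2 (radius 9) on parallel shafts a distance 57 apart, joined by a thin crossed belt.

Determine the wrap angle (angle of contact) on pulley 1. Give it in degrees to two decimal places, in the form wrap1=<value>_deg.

crossed belt: β = asin((r1+r2)/C) = asin(18/57) = 18.4085°
wrap1 = wrap2 = π + 2β = 216.8170°

wrap1=216.82_deg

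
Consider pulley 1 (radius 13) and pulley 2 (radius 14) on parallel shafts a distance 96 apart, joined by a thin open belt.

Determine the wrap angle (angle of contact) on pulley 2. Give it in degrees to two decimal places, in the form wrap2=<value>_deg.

wrap2=181.19_deg

open belt: β = asin((r2−r1)/C) = asin(1/96) = 0.5968°
wrap1 = π − 2β = 178.8063°
wrap2 = π + 2β = 181.1937°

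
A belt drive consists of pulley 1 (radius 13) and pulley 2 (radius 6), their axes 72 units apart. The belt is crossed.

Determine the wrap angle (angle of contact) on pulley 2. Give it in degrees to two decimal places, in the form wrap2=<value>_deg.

wrap2=210.60_deg

crossed belt: β = asin((r1+r2)/C) = asin(19/72) = 15.3009°
wrap1 = wrap2 = π + 2β = 210.6019°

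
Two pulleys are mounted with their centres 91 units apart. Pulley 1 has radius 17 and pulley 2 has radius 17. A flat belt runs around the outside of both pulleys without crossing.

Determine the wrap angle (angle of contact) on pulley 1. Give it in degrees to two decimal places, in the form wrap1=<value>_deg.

open belt: β = asin((r2−r1)/C) = asin(0/91) = 0.0000°
wrap1 = π − 2β = 180.0000°
wrap2 = π + 2β = 180.0000°

wrap1=180.00_deg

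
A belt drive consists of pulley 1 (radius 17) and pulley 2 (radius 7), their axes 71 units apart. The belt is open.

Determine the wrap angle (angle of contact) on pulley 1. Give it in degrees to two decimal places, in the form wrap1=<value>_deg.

wrap1=196.19_deg

open belt: β = asin((r2−r1)/C) = asin(-10/71) = -8.0967°
wrap1 = π − 2β = 196.1935°
wrap2 = π + 2β = 163.8065°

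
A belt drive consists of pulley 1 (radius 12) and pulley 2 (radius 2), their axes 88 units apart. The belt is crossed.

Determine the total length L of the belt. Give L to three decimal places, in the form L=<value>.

L=222.214

crossed belt: β = asin((r1+r2)/C) = asin(14/88) = 9.1541°
wrap1 = wrap2 = π + 2β = 198.3083°
tangent length = C·cosβ = 86.8792
L = (r1+r2)·wrap + 2·C·cosβ = 14·3.4611 + 2·86.8792 = 222.2143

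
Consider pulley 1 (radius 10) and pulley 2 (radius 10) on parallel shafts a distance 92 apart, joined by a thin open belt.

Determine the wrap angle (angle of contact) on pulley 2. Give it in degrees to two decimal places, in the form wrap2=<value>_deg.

wrap2=180.00_deg

open belt: β = asin((r2−r1)/C) = asin(0/92) = 0.0000°
wrap1 = π − 2β = 180.0000°
wrap2 = π + 2β = 180.0000°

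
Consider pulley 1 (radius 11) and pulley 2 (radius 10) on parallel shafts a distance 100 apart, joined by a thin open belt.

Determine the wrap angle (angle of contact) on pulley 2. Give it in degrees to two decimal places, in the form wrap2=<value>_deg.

wrap2=178.85_deg

open belt: β = asin((r2−r1)/C) = asin(-1/100) = -0.5730°
wrap1 = π − 2β = 181.1459°
wrap2 = π + 2β = 178.8541°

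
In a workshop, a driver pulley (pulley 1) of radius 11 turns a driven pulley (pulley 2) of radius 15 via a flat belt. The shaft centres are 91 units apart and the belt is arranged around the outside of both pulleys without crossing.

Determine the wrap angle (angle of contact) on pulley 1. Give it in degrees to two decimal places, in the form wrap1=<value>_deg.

wrap1=174.96_deg

open belt: β = asin((r2−r1)/C) = asin(4/91) = 2.5193°
wrap1 = π − 2β = 174.9614°
wrap2 = π + 2β = 185.0386°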